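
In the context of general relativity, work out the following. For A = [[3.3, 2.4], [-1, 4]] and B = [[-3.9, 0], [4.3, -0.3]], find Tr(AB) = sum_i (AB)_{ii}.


Tr(AB) = sum_i (AB)_{ii} where (AB)_{ii} = sum_k A_{ik} B_{ki}.
(AB)_{11} = 3.3*-3.9 + 2.4*4.3 = -2.55
(AB)_{22} = -1*0 + 4*-0.3 = -1.2
Tr(AB) = -2.55 + -1.2 = -3.75

-3.75


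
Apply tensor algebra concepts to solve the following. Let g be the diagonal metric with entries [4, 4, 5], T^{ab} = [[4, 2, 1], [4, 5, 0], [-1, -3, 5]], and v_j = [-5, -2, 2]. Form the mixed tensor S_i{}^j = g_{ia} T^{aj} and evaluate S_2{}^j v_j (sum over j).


Step 1: lower the first index. For a diagonal metric, g_{ia} T^{aj} = g_{ii} T^{ij} (no sum on i).
g_{22} = 4
S_2{}^1 = 4 * T^{21} = 4 * 4 = 16
S_2{}^2 = 4 * T^{22} = 4 * 5 = 20
S_2{}^3 = 4 * T^{23} = 4 * 0 = 0
Step 2: contract S_2{}^j with v_j.
S_2{}^1 * v_1 = 16 * -5 = -80
S_2{}^2 * v_2 = 20 * -2 = -40
S_2{}^3 * v_3 = 0 * 2 = 0
Result = -80 + -40 + 0 = -120

-120


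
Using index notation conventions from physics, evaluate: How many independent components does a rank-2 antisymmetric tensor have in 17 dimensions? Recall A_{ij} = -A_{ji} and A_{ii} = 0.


An antisymmetric rank-2 tensor satisfies A_{ij} = -A_{ji}, so diagonal entries are zero.
The independent components are the upper-triangular entries: C(n, 2) = n(n-1)/2.
n = 17
C(17, 2) = 17 * 16 / 2 = 272 / 2 = 136

136


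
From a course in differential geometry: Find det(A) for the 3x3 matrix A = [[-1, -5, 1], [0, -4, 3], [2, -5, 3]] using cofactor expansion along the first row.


Expanding along the first row, det(A) = a11*M_11 - a12*M_12 + a13*M_13, where M_1j is the (1,j) minor.
Minor M_11 = -4*3 - 3*-5 = 3
Minor M_12 = 0*3 - 3*2 = -6
Minor M_13 = 0*-5 - -4*2 = 8
det = -1*(3) - -5*(-6) + 1*(8)
    = -3 - 30 + 8
    = -25

-25


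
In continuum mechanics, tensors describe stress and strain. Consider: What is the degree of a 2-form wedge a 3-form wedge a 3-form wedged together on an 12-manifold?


The degree of a wedge product is the sum of the degrees of the individual forms.
Degrees: 2, 3, 3
Total degree = 2 + 3 + 3 = 8

8


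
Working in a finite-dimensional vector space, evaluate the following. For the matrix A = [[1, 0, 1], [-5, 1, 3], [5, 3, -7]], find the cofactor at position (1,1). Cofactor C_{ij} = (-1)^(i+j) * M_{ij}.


To find cofactor C_{11}, delete row 1 and column 1.
The resulting 2x2 submatrix is: [[1, 3], [3, -7]]
Minor M_{11} = 1*-7 - 3*3
  = -7 - 9 = -16
Sign = (-1)^(1+1) = (-1)^2 = 1
Cofactor C_{11} = 1 * -16 = -16

-16


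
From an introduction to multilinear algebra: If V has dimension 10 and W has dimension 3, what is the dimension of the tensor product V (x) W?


The dimension of a tensor product is the product of dimensions.
dim(V) = 10, dim(W) = 3
dim(V (x) W) = 10 * 3 = 30

30


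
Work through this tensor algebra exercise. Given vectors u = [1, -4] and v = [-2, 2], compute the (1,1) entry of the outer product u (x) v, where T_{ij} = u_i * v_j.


The outer product entry T_{ij} = u_i * v_j.
We need i=1, j=1.
u_1 = 1, v_1 = -2
T_{1,1} = 1 * -2 = -2

-2


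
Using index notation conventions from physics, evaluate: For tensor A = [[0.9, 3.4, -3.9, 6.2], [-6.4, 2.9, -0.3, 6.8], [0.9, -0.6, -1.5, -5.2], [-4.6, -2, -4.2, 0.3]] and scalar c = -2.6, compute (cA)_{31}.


Scalar multiplication: (cA)_{ij} = c * A_{ij}.
c = -2.6
A_{31} = 0.9
(cA)_{31} = -2.6 * 0.9 = -2.34

-2.34


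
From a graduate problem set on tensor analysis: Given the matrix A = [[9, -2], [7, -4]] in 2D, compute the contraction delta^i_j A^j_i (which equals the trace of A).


The contraction (trace) of a rank-2 tensor is the sum of its diagonal elements.
Diagonal entries: A[1,1] = 9, A[2,2] = -4
Tr(A) = 9 + -4 = 5

5


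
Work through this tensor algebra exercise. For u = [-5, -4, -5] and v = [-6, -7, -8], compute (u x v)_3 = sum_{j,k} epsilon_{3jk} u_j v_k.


(u x v)_3 = sum_{j,k} epsilon_{3jk} u_j v_k. Only permutations of (1,2,3) contribute; the two non-zero terms are:
eps_{312} u_1 v_2 = 1 * -5 * -7 = 35
eps_{321} u_2 v_1 = -1 * -4 * -6 = -24
(u x v)_3 = 11

11


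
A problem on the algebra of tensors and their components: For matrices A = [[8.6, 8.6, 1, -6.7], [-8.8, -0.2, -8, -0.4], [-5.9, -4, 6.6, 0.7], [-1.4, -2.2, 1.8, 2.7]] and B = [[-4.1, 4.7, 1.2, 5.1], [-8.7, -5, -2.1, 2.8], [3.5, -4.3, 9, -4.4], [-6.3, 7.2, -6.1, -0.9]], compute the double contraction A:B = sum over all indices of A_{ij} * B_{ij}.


A:B = sum over all i,j of A_{ij} * B_{ij}.
Row 1: 8.6*-4.1=-35.26, 8.6*4.7=40.42, 1*1.2=1.2, -6.7*5.1=-34.17 => row sum = -27.81
Row 2: -8.8*-8.7=76.56, -0.2*-5=1, -8*-2.1=16.8, -0.4*2.8=-1.12 => row sum = 93.24
Row 3: -5.9*3.5=-20.65, -4*-4.3=17.2, 6.6*9=59.4, 0.7*-4.4=-3.08 => row sum = 52.87
Row 4: -1.4*-6.3=8.82, -2.2*7.2=-15.84, 1.8*-6.1=-10.98, 2.7*-0.9=-2.43 => row sum = -20.43
Total = -27.81 + 93.24 + 52.87 + -20.43 = 97.87

97.87


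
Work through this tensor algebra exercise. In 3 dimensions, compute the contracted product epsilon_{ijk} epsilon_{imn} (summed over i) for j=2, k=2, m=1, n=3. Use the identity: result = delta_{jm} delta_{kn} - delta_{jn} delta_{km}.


Using the identity: epsilon_{ijk} epsilon_{imn} = delta_{jm} delta_{kn} - delta_{jn} delta_{km}.
delta_{21} = 0
delta_{23} = 0
delta_{23} = 0
delta_{21} = 0
Result = 0 * 0 - 0 * 0 = 0 - 0 = 0

0


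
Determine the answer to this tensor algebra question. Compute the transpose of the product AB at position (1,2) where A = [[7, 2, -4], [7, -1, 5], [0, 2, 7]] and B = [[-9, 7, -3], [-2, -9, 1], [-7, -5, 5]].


(AB)^T_{ij} = (AB)_{ji} = sum_k A_{jk} B_{ki}.
For i=1, j=2 we need (AB)_{21}:
A_{21} * B_{11} = 7 * -9 = -63
A_{22} * B_{21} = -1 * -2 = 2
A_{23} * B_{31} = 5 * -7 = -35
Sum = -63 + 2 + -35 = -96

-96


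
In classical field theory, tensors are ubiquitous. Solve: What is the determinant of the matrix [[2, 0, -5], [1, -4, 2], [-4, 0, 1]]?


Expanding along the first row, det(A) = a11*M_11 - a12*M_12 + a13*M_13, where M_1j is the (1,j) minor.
Minor M_11 = -4*1 - 2*0 = -4
Minor M_12 = 1*1 - 2*-4 = 9
Minor M_13 = 1*0 - -4*-4 = -16
det = 2*(-4) - 0*(9) + -5*(-16)
    = -8 - 0 + 80
    = 72

72


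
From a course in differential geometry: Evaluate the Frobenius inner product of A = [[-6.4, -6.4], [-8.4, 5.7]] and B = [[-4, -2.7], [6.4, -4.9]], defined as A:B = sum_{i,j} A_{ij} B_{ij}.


A:B = sum over all i,j of A_{ij} * B_{ij}.
Row 1: -6.4*-4=25.6, -6.4*-2.7=17.28 => row sum = 42.88
Row 2: -8.4*6.4=-53.76, 5.7*-4.9=-27.93 => row sum = -81.69
Total = 42.88 + -81.69 = -38.81

-38.81


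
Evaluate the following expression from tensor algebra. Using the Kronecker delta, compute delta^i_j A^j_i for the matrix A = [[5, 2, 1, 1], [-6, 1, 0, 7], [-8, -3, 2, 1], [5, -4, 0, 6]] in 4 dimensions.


The contraction (trace) of a rank-2 tensor is the sum of its diagonal elements.
Diagonal entries: A[1,1] = 5, A[2,2] = 1, A[3,3] = 2, A[4,4] = 6
Tr(A) = 5 + 1 + 2 + 6 = 14

14


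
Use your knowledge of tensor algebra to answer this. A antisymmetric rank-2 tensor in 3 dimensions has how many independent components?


A antisymmetric rank-2 tensor in d dimensions has d(d-1)/2 independent components.
d = 3
d(d-1)/2 = 3 * 2 / 2 = 6 / 2 = 3

3


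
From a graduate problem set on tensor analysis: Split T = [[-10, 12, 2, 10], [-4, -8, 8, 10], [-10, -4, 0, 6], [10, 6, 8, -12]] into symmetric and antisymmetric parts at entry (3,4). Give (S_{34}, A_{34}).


T_{34} = 6
T_{43} = 8
S_{34} = (6 + 8)/2 = 14/2 = 7
A_{34} = (6 - 8)/2 = -2/2 = -1
Check: S + A = 7 + -1 = 6 = T_{34}.

(7, -1)


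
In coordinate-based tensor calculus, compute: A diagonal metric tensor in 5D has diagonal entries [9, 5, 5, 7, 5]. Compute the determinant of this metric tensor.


For a diagonal metric, the determinant is the product of diagonal entries.
Diagonal entries: 9, 5, 5, 7, 5
det(g) = 9 * 5 * 5 * 7 * 5 = 7875

7875


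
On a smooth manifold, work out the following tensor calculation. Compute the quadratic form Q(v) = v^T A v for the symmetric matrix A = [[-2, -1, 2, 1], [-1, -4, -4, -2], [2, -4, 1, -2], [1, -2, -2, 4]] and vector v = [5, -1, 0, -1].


First compute Av:
(Av)_1 = -2*5 + -1*-1 + 2*0 + 1*-1 = -10
(Av)_2 = -1*5 + -4*-1 + -4*0 + -2*-1 = 1
(Av)_3 = 2*5 + -4*-1 + 1*0 + -2*-1 = 16
(Av)_4 = 1*5 + -2*-1 + -2*0 + 4*-1 = 3
Av = [-10, 1, 16, 3]
Then v^T (Av) = 5*-10 + -1*1 + 0*16 + -1*3
= -50 + -1 + 0 + -3 = -54

-54


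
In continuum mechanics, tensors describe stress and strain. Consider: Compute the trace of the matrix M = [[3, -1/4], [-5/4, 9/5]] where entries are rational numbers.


The trace is the sum of diagonal entries.
Diagonal: M[1,1] = 3, M[2,2] = 9/5
Tr(M) = 3 + 9/5
Computing step by step:
After adding M[1,1]: 3
After adding M[2,2]: 24/5
Tr(M) = 24/5

24/5


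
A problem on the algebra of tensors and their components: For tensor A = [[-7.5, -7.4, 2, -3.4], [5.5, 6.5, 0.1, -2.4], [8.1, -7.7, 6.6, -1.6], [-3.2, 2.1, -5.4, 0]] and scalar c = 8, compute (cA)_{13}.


Scalar multiplication: (cA)_{ij} = c * A_{ij}.
c = 8
A_{13} = 2
(cA)_{13} = 8 * 2 = 16

16


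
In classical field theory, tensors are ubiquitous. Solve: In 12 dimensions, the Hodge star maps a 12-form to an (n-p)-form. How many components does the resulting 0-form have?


The Hodge dual of a p-form on an n-dimensional manifold is an (n-p)-form.
n = 12, p = 12, so dual degree = 12 - 12 = 0
The number of components is C(n, n-p) = C(12, 0) = 1

1


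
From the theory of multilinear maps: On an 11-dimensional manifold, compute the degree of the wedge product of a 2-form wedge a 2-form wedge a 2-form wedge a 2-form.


The degree of a wedge product is the sum of the degrees of the individual forms.
Degrees: 2, 2, 2, 2
Total degree = 2 + 2 + 2 + 2 = 8

8


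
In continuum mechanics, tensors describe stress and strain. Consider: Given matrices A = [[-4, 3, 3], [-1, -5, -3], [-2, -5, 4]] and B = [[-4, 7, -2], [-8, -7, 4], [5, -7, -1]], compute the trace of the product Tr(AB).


Tr(AB) = sum_i (AB)_{ii} where (AB)_{ii} = sum_k A_{ik} B_{ki}.
(AB)_{11} = -4*-4 + 3*-8 + 3*5 = 7
(AB)_{22} = -1*7 + -5*-7 + -3*-7 = 49
(AB)_{33} = -2*-2 + -5*4 + 4*-1 = -20
Tr(AB) = 7 + 49 + -20 = 36

36


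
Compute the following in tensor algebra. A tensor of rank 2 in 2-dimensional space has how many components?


The number of components of a rank-r tensor in d dimensions is d^r.
Here d = 2 and r = 2.
2^2 = 4

4


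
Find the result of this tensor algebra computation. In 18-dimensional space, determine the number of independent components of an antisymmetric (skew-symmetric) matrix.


An antisymmetric rank-2 tensor satisfies A_{ij} = -A_{ji}, so diagonal entries are zero.
The independent components are the upper-triangular entries: C(n, 2) = n(n-1)/2.
n = 18
C(18, 2) = 18 * 17 / 2 = 306 / 2 = 153

153


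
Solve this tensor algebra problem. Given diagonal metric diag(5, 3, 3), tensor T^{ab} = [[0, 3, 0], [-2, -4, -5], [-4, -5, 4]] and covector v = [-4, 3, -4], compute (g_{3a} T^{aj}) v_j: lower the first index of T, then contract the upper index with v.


Step 1: lower the first index. For a diagonal metric, g_{ia} T^{aj} = g_{ii} T^{ij} (no sum on i).
g_{33} = 3
S_3{}^1 = 3 * T^{31} = 3 * -4 = -12
S_3{}^2 = 3 * T^{32} = 3 * -5 = -15
S_3{}^3 = 3 * T^{33} = 3 * 4 = 12
Step 2: contract S_3{}^j with v_j.
S_3{}^1 * v_1 = -12 * -4 = 48
S_3{}^2 * v_2 = -15 * 3 = -45
S_3{}^3 * v_3 = 12 * -4 = -48
Result = 48 + -45 + -48 = -45

-45


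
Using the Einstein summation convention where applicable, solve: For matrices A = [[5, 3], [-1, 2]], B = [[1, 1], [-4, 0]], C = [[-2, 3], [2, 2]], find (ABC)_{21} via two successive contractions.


(ABC)_{21} = sum_m (AB)_{2m} C_{m1}. First compute row 2 of AB.
(AB)_{21} = -1*1 + 2*-4 = -9
(AB)_{22} = -1*1 + 2*0 = -1
Now contract with column 1 of C:
(AB)_{21} * C_{11} = -9 * -2 = 18
(AB)_{22} * C_{21} = -1 * 2 = -2
(ABC)_{21} = 18 + -2 = 16

16


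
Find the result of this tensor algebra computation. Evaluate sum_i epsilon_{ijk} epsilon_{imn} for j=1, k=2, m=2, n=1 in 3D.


Using the identity: epsilon_{ijk} epsilon_{imn} = delta_{jm} delta_{kn} - delta_{jn} delta_{km}.
delta_{12} = 0
delta_{21} = 0
delta_{11} = 1
delta_{22} = 1
Result = 0 * 0 - 1 * 1 = 0 - 1 = -1

-1


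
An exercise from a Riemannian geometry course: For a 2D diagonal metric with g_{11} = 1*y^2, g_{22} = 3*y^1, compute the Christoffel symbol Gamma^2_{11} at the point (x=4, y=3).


For a diagonal metric, Gamma^k_{ij} = (1/2) g^{kk} (dg_{ik}/dx_j + dg_{jk}/dx_i - dg_{ij}/dx_k).
The metric is diagonal, so g_{ab} = 0 for a != b.
At the given point: g_{11} = 9, g_{22} = 9
g^{22} = 1/9
dg_{12}/dx_1 = 0 (off-diagonal)
dg_{12}/dx_1 = 0 (off-diagonal)
dg_{11}/dx_2 = dg_{11}/dx_2 = 6
Numerator = 0 + 0 - 6 = -6
Gamma^2_{11} = -6 / (2 * 9) = -1/3

-1/3


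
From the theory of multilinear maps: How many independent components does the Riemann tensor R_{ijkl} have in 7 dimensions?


The Riemann tensor in d dimensions has d^2(d^2 - 1)/12 independent components.
d = 7, so d^2 = 49
d^2 - 1 = 48
d^2(d^2 - 1) = 49 * 48 = 2352
Divide by 12: 2352 / 12 = 196

196


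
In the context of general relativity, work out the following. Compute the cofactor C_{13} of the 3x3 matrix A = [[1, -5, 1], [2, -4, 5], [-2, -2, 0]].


To find cofactor C_{13}, delete row 1 and column 3.
The resulting 2x2 submatrix is: [[2, -4], [-2, -2]]
Minor M_{13} = 2*-2 - -4*-2
  = -4 - 8 = -12
Sign = (-1)^(1+3) = (-1)^4 = 1
Cofactor C_{13} = 1 * -12 = -12

-12


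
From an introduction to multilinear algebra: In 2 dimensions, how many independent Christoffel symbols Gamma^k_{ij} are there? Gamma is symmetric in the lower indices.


Christoffel symbols Gamma^k_{ij} are symmetric in i,j, so there are d * d(d+1)/2 independent symbols.
d = 2
d(d+1)/2 = 2 * 3 / 2 = 3
Total = 2 * 3 = 6

6


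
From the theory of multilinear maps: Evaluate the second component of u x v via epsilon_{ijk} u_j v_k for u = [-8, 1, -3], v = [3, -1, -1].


(u x v)_2 = sum_{j,k} epsilon_{2jk} u_j v_k. Only permutations of (1,2,3) contribute; the two non-zero terms are:
eps_{213} u_1 v_3 = -1 * -8 * -1 = -8
eps_{231} u_3 v_1 = 1 * -3 * 3 = -9
(u x v)_2 = -17

-17


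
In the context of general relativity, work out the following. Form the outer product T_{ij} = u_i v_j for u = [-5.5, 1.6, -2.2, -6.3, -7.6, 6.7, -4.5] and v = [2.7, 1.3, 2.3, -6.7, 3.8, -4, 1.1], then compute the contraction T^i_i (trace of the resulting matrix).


The outer product gives T_{ij} = u_i v_j.
The trace (contraction) is Tr(T) = sum_i T_{ii} = sum_i u_i v_i.
Diagonal entries:
T_{11} = u_1 * v_1 = -5.5 * 2.7 = -14.85
T_{22} = u_2 * v_2 = 1.6 * 1.3 = 2.08
T_{33} = u_3 * v_3 = -2.2 * 2.3 = -5.06
T_{44} = u_4 * v_4 = -6.3 * -6.7 = 42.21
T_{55} = u_5 * v_5 = -7.6 * 3.8 = -28.88
T_{66} = u_6 * v_6 = 6.7 * -4 = -26.8
T_{77} = u_7 * v_7 = -4.5 * 1.1 = -4.95
Tr(T) = -14.85 + 2.08 + -5.06 + 42.21 + -28.88 + -26.8 + -4.95 = -36.25

-36.25


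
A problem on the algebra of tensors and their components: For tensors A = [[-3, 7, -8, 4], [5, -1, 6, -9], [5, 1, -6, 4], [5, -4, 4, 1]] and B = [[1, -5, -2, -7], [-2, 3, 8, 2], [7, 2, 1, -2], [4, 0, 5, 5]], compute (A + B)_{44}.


Tensor addition is component-wise: (A + B)_{ij} = A_{ij} + B_{ij}.
A_{44} = 1
B_{44} = 5
(A + B)_{44} = 1 + 5 = 6

6


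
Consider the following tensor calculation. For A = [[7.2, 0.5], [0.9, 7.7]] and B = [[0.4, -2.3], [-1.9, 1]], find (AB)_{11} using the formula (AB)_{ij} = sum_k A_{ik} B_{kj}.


(AB)_{ij} = sum_k A_{ik} B_{kj}.
For i=1, j=1:
A_{11} * B_{11} = 7.2 * 0.4 = 2.88
A_{12} * B_{21} = 0.5 * -1.9 = -0.95
Sum = 2.88 + -0.95 = 1.93

1.93


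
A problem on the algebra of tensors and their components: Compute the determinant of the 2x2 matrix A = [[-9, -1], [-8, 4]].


For a 2x2 matrix [[a, b], [c, d]], det = a*d - b*c.
a = -9, b = -1, c = -8, d = 4
a*d = -9 * 4 = -36
b*c = -1 * -8 = 8
det = -36 - 8 = -44

-44


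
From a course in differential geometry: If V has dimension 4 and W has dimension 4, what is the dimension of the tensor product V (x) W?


The dimension of a tensor product is the product of dimensions.
dim(V) = 4, dim(W) = 4
dim(V (x) W) = 4 * 4 = 16

16


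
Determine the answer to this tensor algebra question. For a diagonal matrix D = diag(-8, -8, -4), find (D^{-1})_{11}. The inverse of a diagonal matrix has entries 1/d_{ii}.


For a diagonal matrix, the inverse has entries (D^{-1})_{ii} = 1/d_{ii}.
The diagonal entries are: d_{11} = -8, d_{22} = -8, d_{33} = -4
We need (D^{-1})_{11} = 1/d_{11} = 1/-8 = -1/8

-1/8


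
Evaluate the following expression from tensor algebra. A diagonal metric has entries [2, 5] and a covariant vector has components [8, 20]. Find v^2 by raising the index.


To raise an index with a diagonal metric: v^i = v_i / g_{ii}.
For index 2: v_2 = 20, g_{22} = 5
v^2 = 20 / 5 = 4

4


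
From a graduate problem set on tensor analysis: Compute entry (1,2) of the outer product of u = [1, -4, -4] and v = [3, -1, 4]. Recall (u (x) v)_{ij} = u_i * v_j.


The outer product entry T_{ij} = u_i * v_j.
We need i=1, j=2.
u_1 = 1, v_2 = -1
T_{1,2} = 1 * -1 = -1

-1


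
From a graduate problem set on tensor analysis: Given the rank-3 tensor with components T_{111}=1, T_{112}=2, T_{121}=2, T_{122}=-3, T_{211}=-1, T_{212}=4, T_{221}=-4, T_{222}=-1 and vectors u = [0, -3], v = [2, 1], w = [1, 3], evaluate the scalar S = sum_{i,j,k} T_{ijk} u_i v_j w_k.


S = sum over i,j,k of T_{ijk} u_i v_j w_k. Expanding all 8 terms:
T_{111}*u_1*v_1*w_1 = 1*0*2*1 = 0  (running total: 0)
T_{112}*u_1*v_1*w_2 = 2*0*2*3 = 0  (running total: 0)
T_{121}*u_1*v_2*w_1 = 2*0*1*1 = 0  (running total: 0)
T_{122}*u_1*v_2*w_2 = -3*0*1*3 = 0  (running total: 0)
T_{211}*u_2*v_1*w_1 = -1*-3*2*1 = 6  (running total: 6)
T_{212}*u_2*v_1*w_2 = 4*-3*2*3 = -72  (running total: -66)
T_{221}*u_2*v_2*w_1 = -4*-3*1*1 = 12  (running total: -54)
T_{222}*u_2*v_2*w_2 = -1*-3*1*3 = 9  (running total: -45)
S = -45

-45


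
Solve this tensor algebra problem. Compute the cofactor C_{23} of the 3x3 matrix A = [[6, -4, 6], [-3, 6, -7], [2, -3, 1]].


To find cofactor C_{23}, delete row 2 and column 3.
The resulting 2x2 submatrix is: [[6, -4], [2, -3]]
Minor M_{23} = 6*-3 - -4*2
  = -18 - -8 = -10
Sign = (-1)^(2+3) = (-1)^5 = -1
Cofactor C_{23} = -1 * -10 = 10

10


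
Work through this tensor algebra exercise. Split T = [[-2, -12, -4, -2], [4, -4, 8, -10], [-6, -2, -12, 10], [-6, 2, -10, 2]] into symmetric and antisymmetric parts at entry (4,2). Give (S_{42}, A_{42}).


T_{42} = 2
T_{24} = -10
S_{42} = (2 + -10)/2 = -8/2 = -4
A_{42} = (2 - -10)/2 = 12/2 = 6
Check: S + A = -4 + 6 = 2 = T_{42}.

(-4, 6)


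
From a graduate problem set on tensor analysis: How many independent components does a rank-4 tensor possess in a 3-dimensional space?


The number of components of a rank-r tensor in d dimensions is d^r.
Here d = 3 and r = 4.
3^4 = 81

81


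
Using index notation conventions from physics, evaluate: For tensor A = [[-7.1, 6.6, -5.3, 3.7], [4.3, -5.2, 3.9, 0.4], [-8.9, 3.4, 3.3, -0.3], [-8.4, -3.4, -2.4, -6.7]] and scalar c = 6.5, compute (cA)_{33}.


Scalar multiplication: (cA)_{ij} = c * A_{ij}.
c = 6.5
A_{33} = 3.3
(cA)_{33} = 6.5 * 3.3 = 21.45

21.45


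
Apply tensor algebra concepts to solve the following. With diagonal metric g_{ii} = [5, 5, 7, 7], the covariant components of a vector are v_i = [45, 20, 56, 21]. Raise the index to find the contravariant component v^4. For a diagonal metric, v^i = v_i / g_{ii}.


To raise an index with a diagonal metric: v^i = v_i / g_{ii}.
For index 4: v_4 = 21, g_{44} = 7
v^4 = 21 / 7 = 3

3


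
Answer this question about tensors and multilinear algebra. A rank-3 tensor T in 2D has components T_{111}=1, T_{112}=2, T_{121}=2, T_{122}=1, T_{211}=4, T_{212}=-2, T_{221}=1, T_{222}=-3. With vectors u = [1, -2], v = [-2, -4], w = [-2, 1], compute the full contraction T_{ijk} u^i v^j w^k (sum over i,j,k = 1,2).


S = sum over i,j,k of T_{ijk} u_i v_j w_k. Expanding all 8 terms:
T_{111}*u_1*v_1*w_1 = 1*1*-2*-2 = 4  (running total: 4)
T_{112}*u_1*v_1*w_2 = 2*1*-2*1 = -4  (running total: 0)
T_{121}*u_1*v_2*w_1 = 2*1*-4*-2 = 16  (running total: 16)
T_{122}*u_1*v_2*w_2 = 1*1*-4*1 = -4  (running total: 12)
T_{211}*u_2*v_1*w_1 = 4*-2*-2*-2 = -32  (running total: -20)
T_{212}*u_2*v_1*w_2 = -2*-2*-2*1 = -8  (running total: -28)
T_{221}*u_2*v_2*w_1 = 1*-2*-4*-2 = -16  (running total: -44)
T_{222}*u_2*v_2*w_2 = -3*-2*-4*1 = -24  (running total: -68)
S = -68

-68


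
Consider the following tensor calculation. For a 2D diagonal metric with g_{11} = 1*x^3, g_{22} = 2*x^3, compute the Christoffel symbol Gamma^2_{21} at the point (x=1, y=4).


For a diagonal metric, Gamma^k_{ij} = (1/2) g^{kk} (dg_{ik}/dx_j + dg_{jk}/dx_i - dg_{ij}/dx_k).
The metric is diagonal, so g_{ab} = 0 for a != b.
At the given point: g_{11} = 1, g_{22} = 2
g^{22} = 1/2
dg_{22}/dx_1 = dg_{22}/dx_1 = 6
dg_{12}/dx_2 = 0 (off-diagonal)
dg_{21}/dx_2 = 0 (off-diagonal)
Numerator = 6 + 0 - 0 = 6
Gamma^2_{21} = 6 / (2 * 2) = 3/2

3/2


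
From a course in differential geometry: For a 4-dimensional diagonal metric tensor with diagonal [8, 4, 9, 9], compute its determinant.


For a diagonal metric, the determinant is the product of diagonal entries.
Diagonal entries: 8, 4, 9, 9
det(g) = 8 * 4 * 9 * 9 = 2592

2592


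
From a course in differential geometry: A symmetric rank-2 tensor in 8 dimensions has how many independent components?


A symmetric rank-2 tensor in d dimensions has d(d+1)/2 independent components.
d = 8
d(d+1)/2 = 8 * 9 / 2 = 72 / 2 = 36

36


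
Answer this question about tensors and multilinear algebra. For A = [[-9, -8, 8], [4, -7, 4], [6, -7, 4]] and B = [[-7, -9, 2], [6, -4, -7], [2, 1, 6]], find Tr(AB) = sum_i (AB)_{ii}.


Tr(AB) = sum_i (AB)_{ii} where (AB)_{ii} = sum_k A_{ik} B_{ki}.
(AB)_{11} = -9*-7 + -8*6 + 8*2 = 31
(AB)_{22} = 4*-9 + -7*-4 + 4*1 = -4
(AB)_{33} = 6*2 + -7*-7 + 4*6 = 85
Tr(AB) = 31 + -4 + 85 = 112

112


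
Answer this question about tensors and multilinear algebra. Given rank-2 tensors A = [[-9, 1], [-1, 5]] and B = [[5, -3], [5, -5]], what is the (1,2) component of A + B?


Tensor addition is component-wise: (A + B)_{ij} = A_{ij} + B_{ij}.
A_{12} = 1
B_{12} = -3
(A + B)_{12} = 1 + -3 = -2

-2


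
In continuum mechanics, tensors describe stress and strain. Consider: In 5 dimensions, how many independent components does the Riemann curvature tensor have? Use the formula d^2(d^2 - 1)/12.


The Riemann tensor in d dimensions has d^2(d^2 - 1)/12 independent components.
d = 5, so d^2 = 25
d^2 - 1 = 24
d^2(d^2 - 1) = 25 * 24 = 600
Divide by 12: 600 / 12 = 50

50


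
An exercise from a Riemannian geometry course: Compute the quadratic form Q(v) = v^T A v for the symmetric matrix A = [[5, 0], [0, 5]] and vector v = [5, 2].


First compute Av:
(Av)_1 = 5*5 + 0*2 = 25
(Av)_2 = 0*5 + 5*2 = 10
Av = [25, 10]
Then v^T (Av) = 5*25 + 2*10
= 125 + 20 = 145

145


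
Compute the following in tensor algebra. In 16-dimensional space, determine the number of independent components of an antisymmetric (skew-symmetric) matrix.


An antisymmetric rank-2 tensor satisfies A_{ij} = -A_{ji}, so diagonal entries are zero.
The independent components are the upper-triangular entries: C(n, 2) = n(n-1)/2.
n = 16
C(16, 2) = 16 * 15 / 2 = 240 / 2 = 120

120


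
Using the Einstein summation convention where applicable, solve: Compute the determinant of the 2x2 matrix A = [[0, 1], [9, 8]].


For a 2x2 matrix [[a, b], [c, d]], det = a*d - b*c.
a = 0, b = 1, c = 9, d = 8
a*d = 0 * 8 = 0
b*c = 1 * 9 = 9
det = 0 - 9 = -9

-9


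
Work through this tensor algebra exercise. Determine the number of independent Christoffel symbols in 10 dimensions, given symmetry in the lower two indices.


Christoffel symbols Gamma^k_{ij} are symmetric in i,j, so there are d * d(d+1)/2 independent symbols.
d = 10
d(d+1)/2 = 10 * 11 / 2 = 55
Total = 10 * 55 = 550

550


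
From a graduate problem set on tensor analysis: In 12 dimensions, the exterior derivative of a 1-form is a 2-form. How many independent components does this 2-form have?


The exterior derivative of a p-form is a (p+1)-form.
Its number of independent components is C(n, p+1).
n = 12, p+1 = 2
C(12, 2) = 66

66


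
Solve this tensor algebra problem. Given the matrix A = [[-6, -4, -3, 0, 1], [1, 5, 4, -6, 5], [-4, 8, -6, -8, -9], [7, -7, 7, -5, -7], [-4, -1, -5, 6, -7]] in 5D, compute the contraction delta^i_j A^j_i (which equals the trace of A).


The contraction (trace) of a rank-2 tensor is the sum of its diagonal elements.
Diagonal entries: A[1,1] = -6, A[2,2] = 5, A[3,3] = -6, A[4,4] = -5, A[5,5] = -7
Tr(A) = -6 + 5 + -6 + -5 + -7 = -19

-19


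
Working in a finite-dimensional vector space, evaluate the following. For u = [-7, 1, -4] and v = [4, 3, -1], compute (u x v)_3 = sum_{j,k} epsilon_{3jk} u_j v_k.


(u x v)_3 = sum_{j,k} epsilon_{3jk} u_j v_k. Only permutations of (1,2,3) contribute; the two non-zero terms are:
eps_{312} u_1 v_2 = 1 * -7 * 3 = -21
eps_{321} u_2 v_1 = -1 * 1 * 4 = -4
(u x v)_3 = -25

-25


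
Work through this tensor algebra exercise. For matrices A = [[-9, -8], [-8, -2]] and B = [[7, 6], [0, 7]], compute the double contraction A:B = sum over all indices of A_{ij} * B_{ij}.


A:B = sum over all i,j of A_{ij} * B_{ij}.
Row 1: -9*7=-63, -8*6=-48 => row sum = -111
Row 2: -8*0=0, -2*7=-14 => row sum = -14
Total = -111 + -14 = -125

-125


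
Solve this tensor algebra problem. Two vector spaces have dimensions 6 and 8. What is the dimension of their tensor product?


The dimension of a tensor product is the product of dimensions.
dim(V) = 6, dim(W) = 8
dim(V (x) W) = 6 * 8 = 48

48


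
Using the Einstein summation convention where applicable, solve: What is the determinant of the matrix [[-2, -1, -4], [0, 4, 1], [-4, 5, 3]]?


Expanding along the first row, det(A) = a11*M_11 - a12*M_12 + a13*M_13, where M_1j is the (1,j) minor.
Minor M_11 = 4*3 - 1*5 = 7
Minor M_12 = 0*3 - 1*-4 = 4
Minor M_13 = 0*5 - 4*-4 = 16
det = -2*(7) - -1*(4) + -4*(16)
    = -14 - -4 + -64
    = -74

-74


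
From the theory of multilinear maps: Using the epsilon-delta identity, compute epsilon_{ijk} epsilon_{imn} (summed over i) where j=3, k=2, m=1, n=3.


Using the identity: epsilon_{ijk} epsilon_{imn} = delta_{jm} delta_{kn} - delta_{jn} delta_{km}.
delta_{31} = 0
delta_{23} = 0
delta_{33} = 1
delta_{21} = 0
Result = 0 * 0 - 1 * 0 = 0 - 0 = 0

0


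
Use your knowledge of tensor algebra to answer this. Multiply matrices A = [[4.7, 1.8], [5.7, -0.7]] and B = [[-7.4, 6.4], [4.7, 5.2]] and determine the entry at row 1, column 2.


(AB)_{ij} = sum_k A_{ik} B_{kj}.
For i=1, j=2:
A_{11} * B_{12} = 4.7 * 6.4 = 30.08
A_{12} * B_{22} = 1.8 * 5.2 = 9.36
Sum = 30.08 + 9.36 = 39.44

39.44


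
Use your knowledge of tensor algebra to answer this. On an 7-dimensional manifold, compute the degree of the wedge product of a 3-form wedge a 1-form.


The degree of a wedge product is the sum of the degrees of the individual forms.
Degrees: 3, 1
Total degree = 3 + 1 = 4

4


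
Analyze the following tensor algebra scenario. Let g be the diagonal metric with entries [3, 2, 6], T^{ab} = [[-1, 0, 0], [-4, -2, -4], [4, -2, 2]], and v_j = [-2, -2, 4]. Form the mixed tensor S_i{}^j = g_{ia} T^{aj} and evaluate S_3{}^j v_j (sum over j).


Step 1: lower the first index. For a diagonal metric, g_{ia} T^{aj} = g_{ii} T^{ij} (no sum on i).
g_{33} = 6
S_3{}^1 = 6 * T^{31} = 6 * 4 = 24
S_3{}^2 = 6 * T^{32} = 6 * -2 = -12
S_3{}^3 = 6 * T^{33} = 6 * 2 = 12
Step 2: contract S_3{}^j with v_j.
S_3{}^1 * v_1 = 24 * -2 = -48
S_3{}^2 * v_2 = -12 * -2 = 24
S_3{}^3 * v_3 = 12 * 4 = 48
Result = -48 + 24 + 48 = 24

24


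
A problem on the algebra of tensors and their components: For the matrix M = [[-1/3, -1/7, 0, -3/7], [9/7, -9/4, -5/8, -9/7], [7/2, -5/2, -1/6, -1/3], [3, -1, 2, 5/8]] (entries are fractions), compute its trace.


The trace is the sum of diagonal entries.
Diagonal: M[1,1] = -1/3, M[2,2] = -9/4, M[3,3] = -1/6, M[4,4] = 5/8
Tr(M) = -1/3 + -9/4 + -1/6 + 5/8
Computing step by step:
After adding M[1,1]: -1/3
After adding M[2,2]: -31/12
After adding M[3,3]: -11/4
After adding M[4,4]: -17/8
Tr(M) = -17/8

-17/8


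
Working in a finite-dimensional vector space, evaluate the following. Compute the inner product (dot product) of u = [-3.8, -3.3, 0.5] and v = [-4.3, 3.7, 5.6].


The inner product u . v = sum of u_i * v_i.
Term-by-term: -3.8 * -4.3, -3.3 * 3.7, 0.5 * 5.6
Products: 16.34, -12.21, 2.8
Sum = 16.34 + -12.21 + 2.8 = 6.93

6.93


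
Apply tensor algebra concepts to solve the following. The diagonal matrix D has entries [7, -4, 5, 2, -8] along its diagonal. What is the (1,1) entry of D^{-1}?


For a diagonal matrix, the inverse has entries (D^{-1})_{ii} = 1/d_{ii}.
The diagonal entries are: d_{11} = 7, d_{22} = -4, d_{33} = 5, d_{44} = 2, d_{55} = -8
We need (D^{-1})_{11} = 1/d_{11} = 1/7 = 1/7

1/7


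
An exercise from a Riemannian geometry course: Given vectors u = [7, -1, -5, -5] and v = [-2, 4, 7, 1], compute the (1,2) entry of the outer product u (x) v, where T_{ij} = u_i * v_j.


The outer product entry T_{ij} = u_i * v_j.
We need i=1, j=2.
u_1 = 7, v_2 = 4
T_{1,2} = 7 * 4 = 28

28


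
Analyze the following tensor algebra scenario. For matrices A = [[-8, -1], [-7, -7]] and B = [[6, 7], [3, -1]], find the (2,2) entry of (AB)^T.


(AB)^T_{ij} = (AB)_{ji} = sum_k A_{jk} B_{ki}.
For i=2, j=2 we need (AB)_{22}:
A_{21} * B_{12} = -7 * 7 = -49
A_{22} * B_{22} = -7 * -1 = 7
Sum = -49 + 7 = -42

-42


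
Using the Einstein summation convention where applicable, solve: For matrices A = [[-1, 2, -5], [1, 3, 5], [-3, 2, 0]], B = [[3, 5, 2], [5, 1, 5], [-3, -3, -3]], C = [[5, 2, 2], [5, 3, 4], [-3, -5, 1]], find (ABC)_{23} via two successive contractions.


(ABC)_{23} = sum_m (AB)_{2m} C_{m3}. First compute row 2 of AB.
(AB)_{21} = 1*3 + 3*5 + 5*-3 = 3
(AB)_{22} = 1*5 + 3*1 + 5*-3 = -7
(AB)_{23} = 1*2 + 3*5 + 5*-3 = 2
Now contract with column 3 of C:
(AB)_{21} * C_{13} = 3 * 2 = 6
(AB)_{22} * C_{23} = -7 * 4 = -28
(AB)_{23} * C_{33} = 2 * 1 = 2
(ABC)_{23} = 6 + -28 + 2 = -20

-20


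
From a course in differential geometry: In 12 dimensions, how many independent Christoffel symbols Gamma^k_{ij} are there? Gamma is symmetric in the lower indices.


Christoffel symbols Gamma^k_{ij} are symmetric in i,j, so there are d * d(d+1)/2 independent symbols.
d = 12
d(d+1)/2 = 12 * 13 / 2 = 78
Total = 12 * 78 = 936

936


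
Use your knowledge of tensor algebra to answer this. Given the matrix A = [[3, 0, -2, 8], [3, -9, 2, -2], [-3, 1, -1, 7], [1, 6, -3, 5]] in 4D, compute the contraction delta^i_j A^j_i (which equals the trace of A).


The contraction (trace) of a rank-2 tensor is the sum of its diagonal elements.
Diagonal entries: A[1,1] = 3, A[2,2] = -9, A[3,3] = -1, A[4,4] = 5
Tr(A) = 3 + -9 + -1 + 5 = -2

-2


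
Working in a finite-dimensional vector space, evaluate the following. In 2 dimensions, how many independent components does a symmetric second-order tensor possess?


A symmetric rank-2 tensor in d dimensions has d(d+1)/2 independent components.
d = 2
d(d+1)/2 = 2 * 3 / 2 = 6 / 2 = 3

3


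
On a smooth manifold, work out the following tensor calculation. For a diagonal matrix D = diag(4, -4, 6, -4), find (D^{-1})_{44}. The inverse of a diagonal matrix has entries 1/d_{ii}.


For a diagonal matrix, the inverse has entries (D^{-1})_{ii} = 1/d_{ii}.
The diagonal entries are: d_{11} = 4, d_{22} = -4, d_{33} = 6, d_{44} = -4
We need (D^{-1})_{44} = 1/d_{44} = 1/-4 = -1/4

-1/4


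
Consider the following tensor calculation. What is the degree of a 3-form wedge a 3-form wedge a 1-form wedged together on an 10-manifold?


The degree of a wedge product is the sum of the degrees of the individual forms.
Degrees: 3, 3, 1
Total degree = 3 + 3 + 1 = 7

7


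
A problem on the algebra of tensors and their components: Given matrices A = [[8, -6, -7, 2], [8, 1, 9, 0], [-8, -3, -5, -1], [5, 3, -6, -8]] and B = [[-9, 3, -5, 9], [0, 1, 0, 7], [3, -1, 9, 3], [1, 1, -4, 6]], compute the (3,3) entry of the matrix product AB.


(AB)_{ij} = sum_k A_{ik} B_{kj}.
For i=3, j=3:
A_{31} * B_{13} = -8 * -5 = 40
A_{32} * B_{23} = -3 * 0 = 0
A_{33} * B_{33} = -5 * 9 = -45
A_{34} * B_{43} = -1 * -4 = 4
Sum = 40 + 0 + -45 + 4 = -1

-1


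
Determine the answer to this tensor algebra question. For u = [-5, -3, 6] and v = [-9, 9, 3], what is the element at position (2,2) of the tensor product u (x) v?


The outer product entry T_{ij} = u_i * v_j.
We need i=2, j=2.
u_2 = -3, v_2 = 9
T_{2,2} = -3 * 9 = -27

-27


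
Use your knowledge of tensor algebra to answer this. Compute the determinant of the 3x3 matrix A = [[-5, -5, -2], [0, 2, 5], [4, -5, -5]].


Expanding along the first row, det(A) = a11*M_11 - a12*M_12 + a13*M_13, where M_1j is the (1,j) minor.
Minor M_11 = 2*-5 - 5*-5 = 15
Minor M_12 = 0*-5 - 5*4 = -20
Minor M_13 = 0*-5 - 2*4 = -8
det = -5*(15) - -5*(-20) + -2*(-8)
    = -75 - 100 + 16
    = -159

-159


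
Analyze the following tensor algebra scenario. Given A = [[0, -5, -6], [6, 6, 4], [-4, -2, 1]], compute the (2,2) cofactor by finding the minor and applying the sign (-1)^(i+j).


To find cofactor C_{22}, delete row 2 and column 2.
The resulting 2x2 submatrix is: [[0, -6], [-4, 1]]
Minor M_{22} = 0*1 - -6*-4
  = 0 - 24 = -24
Sign = (-1)^(2+2) = (-1)^4 = 1
Cofactor C_{22} = 1 * -24 = -24

-24


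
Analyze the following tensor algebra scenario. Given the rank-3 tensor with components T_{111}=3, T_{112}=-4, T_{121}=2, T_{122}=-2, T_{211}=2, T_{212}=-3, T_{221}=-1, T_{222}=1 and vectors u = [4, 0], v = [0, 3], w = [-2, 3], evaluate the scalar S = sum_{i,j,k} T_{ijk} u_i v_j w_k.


S = sum over i,j,k of T_{ijk} u_i v_j w_k. Expanding all 8 terms:
T_{111}*u_1*v_1*w_1 = 3*4*0*-2 = 0  (running total: 0)
T_{112}*u_1*v_1*w_2 = -4*4*0*3 = 0  (running total: 0)
T_{121}*u_1*v_2*w_1 = 2*4*3*-2 = -48  (running total: -48)
T_{122}*u_1*v_2*w_2 = -2*4*3*3 = -72  (running total: -120)
T_{211}*u_2*v_1*w_1 = 2*0*0*-2 = 0  (running total: -120)
T_{212}*u_2*v_1*w_2 = -3*0*0*3 = 0  (running total: -120)
T_{221}*u_2*v_2*w_1 = -1*0*3*-2 = 0  (running total: -120)
T_{222}*u_2*v_2*w_2 = 1*0*3*3 = 0  (running total: -120)
S = -120

-120


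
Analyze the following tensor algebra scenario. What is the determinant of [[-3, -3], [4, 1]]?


For a 2x2 matrix [[a, b], [c, d]], det = a*d - b*c.
a = -3, b = -3, c = 4, d = 1
a*d = -3 * 1 = -3
b*c = -3 * 4 = -12
det = -3 - -12 = 9

9


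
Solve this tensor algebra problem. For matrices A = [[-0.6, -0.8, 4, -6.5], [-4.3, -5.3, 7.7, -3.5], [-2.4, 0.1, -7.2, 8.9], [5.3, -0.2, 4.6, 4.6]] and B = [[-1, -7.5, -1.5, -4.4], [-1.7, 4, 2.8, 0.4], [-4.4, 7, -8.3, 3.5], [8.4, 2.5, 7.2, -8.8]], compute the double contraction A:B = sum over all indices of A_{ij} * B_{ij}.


A:B = sum over all i,j of A_{ij} * B_{ij}.
Row 1: -0.6*-1=0.6, -0.8*-7.5=6, 4*-1.5=-6, -6.5*-4.4=28.6 => row sum = 29.2
Row 2: -4.3*-1.7=7.31, -5.3*4=-21.2, 7.7*2.8=21.56, -3.5*0.4=-1.4 => row sum = 6.27
Row 3: -2.4*-4.4=10.56, 0.1*7=0.7, -7.2*-8.3=59.76, 8.9*3.5=31.15 => row sum = 102.17
Row 4: 5.3*8.4=44.52, -0.2*2.5=-0.5, 4.6*7.2=33.12, 4.6*-8.8=-40.48 => row sum = 36.66
Total = 29.2 + 6.27 + 102.17 + 36.66 = 174.3

174.3


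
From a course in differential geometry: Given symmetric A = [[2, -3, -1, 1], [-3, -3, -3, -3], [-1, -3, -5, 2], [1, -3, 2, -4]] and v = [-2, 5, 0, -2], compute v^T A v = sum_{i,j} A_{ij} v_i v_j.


First compute Av:
(Av)_1 = 2*-2 + -3*5 + -1*0 + 1*-2 = -21
(Av)_2 = -3*-2 + -3*5 + -3*0 + -3*-2 = -3
(Av)_3 = -1*-2 + -3*5 + -5*0 + 2*-2 = -17
(Av)_4 = 1*-2 + -3*5 + 2*0 + -4*-2 = -9
Av = [-21, -3, -17, -9]
Then v^T (Av) = -2*-21 + 5*-3 + 0*-17 + -2*-9
= 42 + -15 + 0 + 18 = 45

45


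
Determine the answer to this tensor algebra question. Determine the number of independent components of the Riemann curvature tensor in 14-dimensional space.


The Riemann tensor in d dimensions has d^2(d^2 - 1)/12 independent components.
d = 14, so d^2 = 196
d^2 - 1 = 195
d^2(d^2 - 1) = 196 * 195 = 38220
Divide by 12: 38220 / 12 = 3185

3185


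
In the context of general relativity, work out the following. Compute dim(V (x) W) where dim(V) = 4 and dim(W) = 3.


The dimension of a tensor product is the product of dimensions.
dim(V) = 4, dim(W) = 3
dim(V (x) W) = 4 * 3 = 12

12


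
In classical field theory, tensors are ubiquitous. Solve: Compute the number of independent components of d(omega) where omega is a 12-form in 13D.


The exterior derivative of a p-form is a (p+1)-form.
Its number of independent components is C(n, p+1).
n = 13, p+1 = 13
C(13, 13) = 1

1


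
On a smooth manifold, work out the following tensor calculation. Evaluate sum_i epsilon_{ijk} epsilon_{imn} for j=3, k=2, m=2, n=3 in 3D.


Using the identity: epsilon_{ijk} epsilon_{imn} = delta_{jm} delta_{kn} - delta_{jn} delta_{km}.
delta_{32} = 0
delta_{23} = 0
delta_{33} = 1
delta_{22} = 1
Result = 0 * 0 - 1 * 1 = 0 - 1 = -1

-1


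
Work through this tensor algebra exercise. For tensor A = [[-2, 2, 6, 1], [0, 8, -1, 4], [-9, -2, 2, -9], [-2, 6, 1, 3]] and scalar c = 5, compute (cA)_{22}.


Scalar multiplication: (cA)_{ij} = c * A_{ij}.
c = 5
A_{22} = 8
(cA)_{22} = 5 * 8 = 40

40


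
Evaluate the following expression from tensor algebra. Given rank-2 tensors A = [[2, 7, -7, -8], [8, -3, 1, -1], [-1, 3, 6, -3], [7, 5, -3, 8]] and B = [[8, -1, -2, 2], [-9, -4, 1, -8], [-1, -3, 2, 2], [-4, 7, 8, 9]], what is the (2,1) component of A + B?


Tensor addition is component-wise: (A + B)_{ij} = A_{ij} + B_{ij}.
A_{21} = 8
B_{21} = -9
(A + B)_{21} = 8 + -9 = -1

-1


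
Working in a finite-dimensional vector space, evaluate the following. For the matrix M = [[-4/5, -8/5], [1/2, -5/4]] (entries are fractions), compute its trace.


The trace is the sum of diagonal entries.
Diagonal: M[1,1] = -4/5, M[2,2] = -5/4
Tr(M) = -4/5 + -5/4
Computing step by step:
After adding M[1,1]: -4/5
After adding M[2,2]: -41/20
Tr(M) = -41/20

-41/20


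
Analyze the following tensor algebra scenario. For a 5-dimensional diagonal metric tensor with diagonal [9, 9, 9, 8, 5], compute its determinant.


For a diagonal metric, the determinant is the product of diagonal entries.
Diagonal entries: 9, 9, 9, 8, 5
det(g) = 9 * 9 * 9 * 8 * 5 = 29160

29160


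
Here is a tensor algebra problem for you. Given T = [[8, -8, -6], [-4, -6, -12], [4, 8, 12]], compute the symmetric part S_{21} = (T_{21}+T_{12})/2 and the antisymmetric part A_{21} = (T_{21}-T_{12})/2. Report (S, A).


T_{21} = -4
T_{12} = -8
S_{21} = (-4 + -8)/2 = -12/2 = -6
A_{21} = (-4 - -8)/2 = 4/2 = 2
Check: S + A = -6 + 2 = -4 = T_{21}.

(-6, 2)


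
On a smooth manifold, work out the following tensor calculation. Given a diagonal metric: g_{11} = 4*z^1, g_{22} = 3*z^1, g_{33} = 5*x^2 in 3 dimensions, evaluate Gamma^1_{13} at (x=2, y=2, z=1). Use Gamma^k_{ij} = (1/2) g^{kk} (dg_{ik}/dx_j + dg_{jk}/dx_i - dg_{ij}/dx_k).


For a diagonal metric, Gamma^k_{ij} = (1/2) g^{kk} (dg_{ik}/dx_j + dg_{jk}/dx_i - dg_{ij}/dx_k).
The metric is diagonal, so g_{ab} = 0 for a != b.
At the given point: g_{11} = 4, g_{22} = 3, g_{33} = 20
g^{11} = 1/4
dg_{11}/dx_3 = dg_{11}/dx_3 = 4
dg_{31}/dx_1 = 0 (off-diagonal)
dg_{13}/dx_1 = 0 (off-diagonal)
Numerator = 4 + 0 - 0 = 4
Gamma^1_{13} = 4 / (2 * 4) = 1/2

1/2


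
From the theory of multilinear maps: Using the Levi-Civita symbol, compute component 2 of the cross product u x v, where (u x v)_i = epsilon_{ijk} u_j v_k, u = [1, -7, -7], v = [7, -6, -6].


(u x v)_2 = sum_{j,k} epsilon_{2jk} u_j v_k. Only permutations of (1,2,3) contribute; the two non-zero terms are:
eps_{213} u_1 v_3 = -1 * 1 * -6 = 6
eps_{231} u_3 v_1 = 1 * -7 * 7 = -49
(u x v)_2 = -43

-43


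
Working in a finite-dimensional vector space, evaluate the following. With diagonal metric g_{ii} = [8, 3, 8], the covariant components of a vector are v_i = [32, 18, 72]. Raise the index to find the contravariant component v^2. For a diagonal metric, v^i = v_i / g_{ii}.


To raise an index with a diagonal metric: v^i = v_i / g_{ii}.
For index 2: v_2 = 18, g_{22} = 3
v^2 = 18 / 3 = 6

6
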